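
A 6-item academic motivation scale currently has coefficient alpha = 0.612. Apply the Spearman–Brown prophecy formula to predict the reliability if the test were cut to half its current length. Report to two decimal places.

predicted reliability = 0.44

Length factor m = 1/2
α' = m·α / (1 − (1−m)·α)
   = 1/2 × 0.612 / (1 − (1 − 1/2) × 0.612)
   = 0.3060 / 0.6940 = 0.44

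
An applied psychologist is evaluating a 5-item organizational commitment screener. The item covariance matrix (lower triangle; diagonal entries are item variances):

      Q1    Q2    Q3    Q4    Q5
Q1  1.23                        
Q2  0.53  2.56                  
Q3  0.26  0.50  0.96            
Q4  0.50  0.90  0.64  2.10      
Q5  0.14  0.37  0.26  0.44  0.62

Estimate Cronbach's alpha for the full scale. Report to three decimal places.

Cronbach's alpha = 0.686

Σσᵢ² = 1.23 + 2.56 + 0.96 + 2.10 + 0.62 = 7.47
Σ_{i<j} σ_ij = 4.54
total variance = 7.47 + 2 × 4.54 = 16.55
α = (k/(k−1))·(1 − Σσᵢ²/total variance) = (5/4)·(1 − 7.47/16.55) = 0.686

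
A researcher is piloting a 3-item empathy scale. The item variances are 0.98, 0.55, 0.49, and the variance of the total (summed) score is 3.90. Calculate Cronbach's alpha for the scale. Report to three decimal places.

Σσᵢ² = 0.98 + 0.55 + 0.49 = 2.02
α = (k/(k−1))·(1 − Σσᵢ²/σ²_total) = (3/2)·(1 − 2.02/3.90) = 0.723

Cronbach's alpha = 0.723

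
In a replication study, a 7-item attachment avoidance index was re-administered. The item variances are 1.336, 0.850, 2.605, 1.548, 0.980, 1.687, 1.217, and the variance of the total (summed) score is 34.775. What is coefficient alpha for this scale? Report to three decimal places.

coefficient alpha = 0.824

Σσᵢ² = 1.336 + 0.850 + 2.605 + 1.548 + 0.980 + 1.687 + 1.217 = 10.223
α = (k/(k−1))·(1 − Σσᵢ²/σ²_T) = (7/6)·(1 − 10.223/34.775) = 0.824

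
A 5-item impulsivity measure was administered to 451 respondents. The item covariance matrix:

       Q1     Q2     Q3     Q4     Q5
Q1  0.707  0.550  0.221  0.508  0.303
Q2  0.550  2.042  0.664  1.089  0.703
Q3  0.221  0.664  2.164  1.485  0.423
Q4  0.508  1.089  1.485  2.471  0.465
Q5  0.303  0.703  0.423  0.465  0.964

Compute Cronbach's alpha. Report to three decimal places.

Cronbach's alpha = 0.757

ΣVar(i) = 0.707 + 2.042 + 2.164 + 2.471 + 0.964 = 8.348
Sum of the distinct covariances = 6.411
σ²_T = 8.348 + 2 × 6.411 = 21.170
α = (k/(k−1))·(1 − ΣVar(i)/σ²_T) = (5/4)·(1 − 8.348/21.170) = 0.757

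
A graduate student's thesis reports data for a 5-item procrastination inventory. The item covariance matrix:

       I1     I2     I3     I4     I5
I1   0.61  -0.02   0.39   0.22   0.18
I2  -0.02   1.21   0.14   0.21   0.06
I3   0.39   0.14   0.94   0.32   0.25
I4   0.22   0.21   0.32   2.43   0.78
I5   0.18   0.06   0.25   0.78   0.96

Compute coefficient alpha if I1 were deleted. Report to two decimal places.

α = 0.52

Remaining items: I2, I3, I4, I5 (k = 4).
sum of item variances = 1.21 + 0.94 + 2.43 + 0.96 = 5.54
Var(T) = 5.54 + 2 × 1.76 = 9.06
α (item deleted) = (4/3)·(1 − 5.54/9.06) = 0.52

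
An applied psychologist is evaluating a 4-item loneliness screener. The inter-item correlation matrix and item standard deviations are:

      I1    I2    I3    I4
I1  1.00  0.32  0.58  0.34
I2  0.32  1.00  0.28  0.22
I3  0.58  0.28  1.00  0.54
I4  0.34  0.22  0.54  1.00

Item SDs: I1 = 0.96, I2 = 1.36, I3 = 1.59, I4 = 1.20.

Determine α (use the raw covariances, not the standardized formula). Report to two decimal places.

α = 0.70

Σσ²ᵢ = 0.96² + 1.36² + 1.59² + 1.20² = 6.7393
Covariances σ_ij = r_ij · s_i · s_j:
  σ(I1,I2) = 0.32 × 0.96 × 1.36 = 0.4178
  σ(I1,I3) = 0.58 × 0.96 × 1.59 = 0.8853
  σ(I1,I4) = 0.34 × 0.96 × 1.20 = 0.3917
  σ(I2,I3) = 0.28 × 1.36 × 1.59 = 0.6055
  σ(I2,I4) = 0.22 × 1.36 × 1.20 = 0.3590
  σ(I3,I4) = 0.54 × 1.59 × 1.20 = 1.0303
σ²_T = Σσ²ᵢ + 2·Σσ_ij = 6.7393 + 2 × 3.6896 = 14.1185
α = (4/3)·(1 − 6.7393/14.1185) = 0.70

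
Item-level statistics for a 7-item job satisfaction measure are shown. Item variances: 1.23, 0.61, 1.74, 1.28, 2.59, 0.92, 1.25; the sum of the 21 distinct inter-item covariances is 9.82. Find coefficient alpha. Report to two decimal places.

Σσ²ᵢ = 1.23 + 0.61 + 1.74 + 1.28 + 2.59 + 0.92 + 1.25 = 9.62
Sum of distinct covariances = 9.82
σ²_total = Σσ²ᵢ + 2·Σcov = 9.62 + 2 × 9.82 = 29.26
α = (7/6)·(1 − 9.62/29.26) = 0.78

coefficient alpha = 0.78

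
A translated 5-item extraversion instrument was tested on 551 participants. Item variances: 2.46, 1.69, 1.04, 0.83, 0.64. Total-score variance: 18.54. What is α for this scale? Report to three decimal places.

Σσᵢ² = 2.46 + 1.69 + 1.04 + 0.83 + 0.64 = 6.66
α = (k/(k−1))·(1 − Σσᵢ²/σ²_total) = (5/4)·(1 − 6.66/18.54) = 0.801

α = 0.801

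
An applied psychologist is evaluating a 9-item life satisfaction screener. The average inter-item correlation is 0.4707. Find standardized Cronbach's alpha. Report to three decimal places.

α = 0.889

Standardized α = k·r̄ / (1 + (k−1)·r̄) = 9 × 0.4707 / (1 + 8 × 0.4707)
  = 4.2363 / 4.7656 = 0.889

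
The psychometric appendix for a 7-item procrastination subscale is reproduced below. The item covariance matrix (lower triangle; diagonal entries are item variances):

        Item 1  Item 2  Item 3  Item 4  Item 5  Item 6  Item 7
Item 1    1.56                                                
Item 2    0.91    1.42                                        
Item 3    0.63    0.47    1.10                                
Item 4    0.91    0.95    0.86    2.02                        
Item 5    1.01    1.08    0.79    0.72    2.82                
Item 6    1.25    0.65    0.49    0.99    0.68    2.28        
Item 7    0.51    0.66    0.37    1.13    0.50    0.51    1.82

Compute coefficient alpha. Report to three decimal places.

Σσ²ᵢ = 1.56 + 1.42 + 1.10 + 2.02 + 2.82 + 2.28 + 1.82 = 13.02
Sum of the distinct covariances = 16.07
Var(T) = 13.02 + 2 × 16.07 = 45.16
α = (k/(k−1))·(1 − Σσ²ᵢ/Var(T)) = (7/6)·(1 − 13.02/45.16) = 0.830

α = 0.830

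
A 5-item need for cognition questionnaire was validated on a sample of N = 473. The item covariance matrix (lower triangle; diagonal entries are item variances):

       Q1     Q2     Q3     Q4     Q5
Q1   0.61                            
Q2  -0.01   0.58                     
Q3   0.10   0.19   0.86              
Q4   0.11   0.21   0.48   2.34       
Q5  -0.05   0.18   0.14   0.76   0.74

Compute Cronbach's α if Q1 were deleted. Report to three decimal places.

Remaining items: Q2, Q3, Q4, Q5 (k = 4).
Σσᵢ² = 0.58 + 0.86 + 2.34 + 0.74 = 4.52
Var(T) = 4.52 + 2 × 1.96 = 8.44
α (item deleted) = (4/3)·(1 − 4.52/8.44) = 0.619

Cronbach's α = 0.619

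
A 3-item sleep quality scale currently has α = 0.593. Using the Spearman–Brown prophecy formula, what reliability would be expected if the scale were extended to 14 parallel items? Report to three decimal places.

predicted reliability = 0.872

Length factor m = 14/3 = 4.6667
α' = m·α / (1 + (m−1)·α)
   = 14/3 × 0.593 / (1 + (14/3 − 1) × 0.593)
   = 2.7673 / 3.1743 = 0.872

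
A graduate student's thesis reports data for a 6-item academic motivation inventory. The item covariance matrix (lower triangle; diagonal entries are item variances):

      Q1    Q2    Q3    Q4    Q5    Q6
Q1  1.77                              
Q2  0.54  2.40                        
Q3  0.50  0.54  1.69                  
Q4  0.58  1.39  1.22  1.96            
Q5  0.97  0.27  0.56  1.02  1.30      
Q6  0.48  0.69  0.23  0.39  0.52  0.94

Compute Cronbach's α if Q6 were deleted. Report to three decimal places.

Remaining items: Q1, Q2, Q3, Q4, Q5 (k = 5).
sum of item variances = 1.77 + 2.40 + 1.69 + 1.96 + 1.30 = 9.12
Var(T) = 9.12 + 2 × 7.59 = 24.30
α (item deleted) = (5/4)·(1 − 9.12/24.30) = 0.781

α = 0.781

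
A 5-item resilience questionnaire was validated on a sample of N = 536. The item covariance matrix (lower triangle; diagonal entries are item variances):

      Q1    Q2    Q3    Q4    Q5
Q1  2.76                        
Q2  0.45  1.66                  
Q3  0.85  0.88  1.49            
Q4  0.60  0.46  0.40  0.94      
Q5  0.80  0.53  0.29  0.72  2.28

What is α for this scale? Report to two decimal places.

ΣVar(i) = 2.76 + 1.66 + 1.49 + 0.94 + 2.28 = 9.13
Σ_{i<j} σ_ij = 5.98
total variance = 9.13 + 2 × 5.98 = 21.09
α = (k/(k−1))·(1 − ΣVar(i)/total variance) = (5/4)·(1 − 9.13/21.09) = 0.71

α = 0.71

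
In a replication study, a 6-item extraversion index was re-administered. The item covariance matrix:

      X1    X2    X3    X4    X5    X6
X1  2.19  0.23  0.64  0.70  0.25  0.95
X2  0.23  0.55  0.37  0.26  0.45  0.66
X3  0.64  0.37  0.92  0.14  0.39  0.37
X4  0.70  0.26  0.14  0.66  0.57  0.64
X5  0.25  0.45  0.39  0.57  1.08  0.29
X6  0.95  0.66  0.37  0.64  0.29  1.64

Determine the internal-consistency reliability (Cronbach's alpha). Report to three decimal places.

Σσᵢ² = 2.19 + 0.55 + 0.92 + 0.66 + 1.08 + 1.64 = 7.04
Sum of off-diagonal covariances = 6.91
σ²_total = 7.04 + 2 × 6.91 = 20.86
α = (k/(k−1))·(1 − Σσᵢ²/σ²_total) = (6/5)·(1 − 7.04/20.86) = 0.795

Cronbach's alpha = 0.795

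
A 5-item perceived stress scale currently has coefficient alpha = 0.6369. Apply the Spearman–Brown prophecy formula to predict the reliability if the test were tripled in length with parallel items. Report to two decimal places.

Length factor m = 3
α' = m·α / (1 + (m−1)·α)
   = 3 × 0.6369 / (1 + (3 − 1) × 0.6369)
   = 1.9107 / 2.2738 = 0.84

predicted reliability = 0.84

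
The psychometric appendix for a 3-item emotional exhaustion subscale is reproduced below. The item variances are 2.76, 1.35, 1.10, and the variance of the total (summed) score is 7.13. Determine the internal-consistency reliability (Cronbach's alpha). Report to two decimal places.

Σσ²ᵢ = 2.76 + 1.35 + 1.10 = 5.21
α = (k/(k−1))·(1 − Σσ²ᵢ/σ²_T) = (3/2)·(1 − 5.21/7.13) = 0.40

Cronbach's alpha = 0.40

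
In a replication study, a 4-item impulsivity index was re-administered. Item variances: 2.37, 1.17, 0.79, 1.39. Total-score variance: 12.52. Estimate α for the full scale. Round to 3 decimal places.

Σσᵢ² = 2.37 + 1.17 + 0.79 + 1.39 = 5.72
α = (k/(k−1))·(1 − Σσᵢ²/total variance) = (4/3)·(1 − 5.72/12.52) = 0.724

α = 0.724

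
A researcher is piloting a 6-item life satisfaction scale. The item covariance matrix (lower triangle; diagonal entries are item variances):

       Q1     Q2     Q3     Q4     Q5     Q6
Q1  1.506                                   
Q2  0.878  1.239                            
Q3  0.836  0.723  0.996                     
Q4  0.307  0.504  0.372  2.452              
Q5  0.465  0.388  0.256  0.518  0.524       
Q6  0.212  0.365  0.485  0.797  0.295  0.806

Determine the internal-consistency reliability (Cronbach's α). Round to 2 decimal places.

α = 0.80

Σσ²ᵢ = 1.506 + 1.239 + 0.996 + 2.452 + 0.524 + 0.806 = 7.523
Sum of the distinct covariances = 7.401
σ²_total = 7.523 + 2 × 7.401 = 22.325
α = (k/(k−1))·(1 − Σσ²ᵢ/σ²_total) = (6/5)·(1 − 7.523/22.325) = 0.80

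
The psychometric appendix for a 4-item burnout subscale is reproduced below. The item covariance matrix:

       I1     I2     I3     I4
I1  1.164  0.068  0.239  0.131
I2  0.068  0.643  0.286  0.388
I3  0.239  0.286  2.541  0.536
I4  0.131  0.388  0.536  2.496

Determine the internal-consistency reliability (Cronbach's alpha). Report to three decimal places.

ΣVar(i) = 1.164 + 0.643 + 2.541 + 2.496 = 6.844
Sum of off-diagonal covariances = 1.648
σ²_total = 6.844 + 2 × 1.648 = 10.140
α = (k/(k−1))·(1 − ΣVar(i)/σ²_total) = (4/3)·(1 − 6.844/10.140) = 0.433

α = 0.433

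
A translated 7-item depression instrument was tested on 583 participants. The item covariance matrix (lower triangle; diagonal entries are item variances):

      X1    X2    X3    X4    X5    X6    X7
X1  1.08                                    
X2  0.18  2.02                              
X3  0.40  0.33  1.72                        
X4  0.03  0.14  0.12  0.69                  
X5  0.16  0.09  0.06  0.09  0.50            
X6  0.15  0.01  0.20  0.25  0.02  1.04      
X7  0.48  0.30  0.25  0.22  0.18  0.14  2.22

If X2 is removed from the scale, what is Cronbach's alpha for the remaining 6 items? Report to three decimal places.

Remaining items: X1, X3, X4, X5, X6, X7 (k = 6).
Σσ²ᵢ = 1.08 + 1.72 + 0.69 + 0.50 + 1.04 + 2.22 = 7.25
σ²_total = 7.25 + 2 × 2.75 = 12.75
α (item deleted) = (6/5)·(1 − 7.25/12.75) = 0.518

Cronbach's alpha = 0.518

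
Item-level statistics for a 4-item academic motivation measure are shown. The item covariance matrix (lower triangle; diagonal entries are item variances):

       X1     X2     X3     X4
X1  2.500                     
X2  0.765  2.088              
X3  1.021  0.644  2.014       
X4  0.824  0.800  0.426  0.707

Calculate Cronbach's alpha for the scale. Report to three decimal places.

Σσ²ᵢ = 2.500 + 2.088 + 2.014 + 0.707 = 7.309
Sum of the distinct covariances = 4.480
σ²_total = 7.309 + 2 × 4.480 = 16.269
α = (k/(k−1))·(1 − Σσ²ᵢ/σ²_total) = (4/3)·(1 − 7.309/16.269) = 0.734

α = 0.734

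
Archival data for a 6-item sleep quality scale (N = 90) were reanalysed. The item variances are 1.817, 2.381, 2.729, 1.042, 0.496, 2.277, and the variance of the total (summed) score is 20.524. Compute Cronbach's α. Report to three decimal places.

Cronbach's α = 0.572

Σσ²ᵢ = 1.817 + 2.381 + 2.729 + 1.042 + 0.496 + 2.277 = 10.742
α = (k/(k−1))·(1 − Σσ²ᵢ/σ²_T) = (6/5)·(1 − 10.742/20.524) = 0.572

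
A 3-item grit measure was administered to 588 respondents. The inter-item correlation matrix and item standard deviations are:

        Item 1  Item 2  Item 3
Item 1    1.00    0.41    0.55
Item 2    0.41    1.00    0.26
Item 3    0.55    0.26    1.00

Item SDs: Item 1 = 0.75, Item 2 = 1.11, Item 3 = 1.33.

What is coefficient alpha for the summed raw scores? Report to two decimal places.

α = 0.63

Σσ²ᵢ = 0.75² + 1.11² + 1.33² = 3.5635
Covariances σ_ij = r_ij · s_i · s_j:
  σ(Item 1,Item 2) = 0.41 × 0.75 × 1.11 = 0.3413
  σ(Item 1,Item 3) = 0.55 × 0.75 × 1.33 = 0.5486
  σ(Item 2,Item 3) = 0.26 × 1.11 × 1.33 = 0.3838
σ²_T = Σσ²ᵢ + 2·Σσ_ij = 3.5635 + 2 × 1.2737 = 6.1109
α = (3/2)·(1 − 3.5635/6.1109) = 0.63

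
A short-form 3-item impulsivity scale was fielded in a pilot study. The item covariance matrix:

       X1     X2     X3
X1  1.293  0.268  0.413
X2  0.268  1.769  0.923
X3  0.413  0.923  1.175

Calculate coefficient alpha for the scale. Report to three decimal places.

α = 0.646

Σσ²ᵢ = 1.293 + 1.769 + 1.175 = 4.237
Σ_{i<j} σ_ij = 1.604
σ²_T = 4.237 + 2 × 1.604 = 7.445
α = (k/(k−1))·(1 − Σσ²ᵢ/σ²_T) = (3/2)·(1 − 4.237/7.445) = 0.646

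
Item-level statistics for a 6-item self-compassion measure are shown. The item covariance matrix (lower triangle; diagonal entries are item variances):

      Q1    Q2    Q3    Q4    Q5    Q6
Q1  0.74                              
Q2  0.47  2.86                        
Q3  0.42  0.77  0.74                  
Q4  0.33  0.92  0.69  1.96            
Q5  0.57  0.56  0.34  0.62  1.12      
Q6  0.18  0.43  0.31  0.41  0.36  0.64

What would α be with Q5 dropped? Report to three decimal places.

α = 0.734

Remaining items: Q1, Q2, Q3, Q4, Q6 (k = 5).
ΣVar(i) = 0.74 + 2.86 + 0.74 + 1.96 + 0.64 = 6.94
σ²_total = 6.94 + 2 × 4.93 = 16.80
α (item deleted) = (5/4)·(1 − 6.94/16.80) = 0.734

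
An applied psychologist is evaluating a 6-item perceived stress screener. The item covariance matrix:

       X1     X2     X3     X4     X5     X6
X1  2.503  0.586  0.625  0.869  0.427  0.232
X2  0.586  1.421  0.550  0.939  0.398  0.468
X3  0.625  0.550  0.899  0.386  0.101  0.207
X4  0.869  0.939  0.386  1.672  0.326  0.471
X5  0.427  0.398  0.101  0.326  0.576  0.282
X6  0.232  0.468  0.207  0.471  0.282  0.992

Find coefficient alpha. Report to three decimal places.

coefficient alpha = 0.756

ΣVar(i) = 2.503 + 1.421 + 0.899 + 1.672 + 0.576 + 0.992 = 8.063
Σ_{i<j} σ_ij = 6.867
Var(T) = 8.063 + 2 × 6.867 = 21.797
α = (k/(k−1))·(1 − ΣVar(i)/Var(T)) = (6/5)·(1 − 8.063/21.797) = 0.756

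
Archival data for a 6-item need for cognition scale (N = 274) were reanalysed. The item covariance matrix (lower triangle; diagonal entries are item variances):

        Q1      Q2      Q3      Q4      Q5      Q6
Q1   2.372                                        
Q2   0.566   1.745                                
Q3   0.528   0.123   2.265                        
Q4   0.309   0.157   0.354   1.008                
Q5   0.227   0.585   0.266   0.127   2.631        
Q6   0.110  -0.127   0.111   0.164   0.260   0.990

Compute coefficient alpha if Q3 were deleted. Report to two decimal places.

Remaining items: Q1, Q2, Q4, Q5, Q6 (k = 5).
sum of item variances = 2.372 + 1.745 + 1.008 + 2.631 + 0.990 = 8.746
σ²_total = 8.746 + 2 × 2.378 = 13.502
α (item deleted) = (5/4)·(1 − 8.746/13.502) = 0.44

coefficient alpha = 0.44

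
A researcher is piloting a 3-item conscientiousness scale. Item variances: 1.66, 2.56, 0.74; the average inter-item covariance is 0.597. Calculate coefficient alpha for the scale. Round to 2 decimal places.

coefficient alpha = 0.63

Σσᵢ² = 1.66 + 2.56 + 0.74 = 4.96
Sum of the 3 distinct covariances = 3 × 0.597 = 1.791
σ²_T = Σσᵢ² + 2·Σcov = 4.96 + 2 × 1.791 = 8.542
α = (3/2)·(1 − 4.96/8.542) = 0.63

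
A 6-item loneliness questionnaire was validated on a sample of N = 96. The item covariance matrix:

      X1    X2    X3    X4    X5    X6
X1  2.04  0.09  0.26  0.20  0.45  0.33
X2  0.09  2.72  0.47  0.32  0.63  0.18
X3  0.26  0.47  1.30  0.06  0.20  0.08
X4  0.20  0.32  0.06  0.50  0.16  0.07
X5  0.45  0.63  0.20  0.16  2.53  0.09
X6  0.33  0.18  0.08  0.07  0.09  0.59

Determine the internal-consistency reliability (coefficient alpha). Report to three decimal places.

coefficient alpha = 0.511

ΣVar(i) = 2.04 + 2.72 + 1.30 + 0.50 + 2.53 + 0.59 = 9.68
Sum of off-diagonal covariances = 3.59
total variance = 9.68 + 2 × 3.59 = 16.86
α = (k/(k−1))·(1 − ΣVar(i)/total variance) = (6/5)·(1 − 9.68/16.86) = 0.511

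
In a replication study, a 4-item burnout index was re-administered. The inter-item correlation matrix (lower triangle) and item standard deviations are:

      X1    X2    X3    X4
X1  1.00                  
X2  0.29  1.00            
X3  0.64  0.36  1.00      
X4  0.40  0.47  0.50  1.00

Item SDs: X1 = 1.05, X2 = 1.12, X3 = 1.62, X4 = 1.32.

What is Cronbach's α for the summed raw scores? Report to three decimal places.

Σσ²ᵢ = 1.05² + 1.12² + 1.62² + 1.32² = 6.7237
Covariances σ_ij = r_ij · s_i · s_j:
  σ(X1,X2) = 0.29 × 1.05 × 1.12 = 0.3410
  σ(X1,X3) = 0.64 × 1.05 × 1.62 = 1.0886
  σ(X1,X4) = 0.40 × 1.05 × 1.32 = 0.5544
  σ(X2,X3) = 0.36 × 1.12 × 1.62 = 0.6532
  σ(X2,X4) = 0.47 × 1.12 × 1.32 = 0.6948
  σ(X3,X4) = 0.50 × 1.62 × 1.32 = 1.0692
σ²_T = Σσ²ᵢ + 2·Σσ_ij = 6.7237 + 2 × 4.4012 = 15.5261
α = (4/3)·(1 − 6.7237/15.5261) = 0.756

Cronbach's α = 0.756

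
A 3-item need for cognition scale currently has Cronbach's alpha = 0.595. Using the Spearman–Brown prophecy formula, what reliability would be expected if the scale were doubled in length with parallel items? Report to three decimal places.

Length factor m = 2
α' = m·α / (1 + (m−1)·α)
   = 2 × 0.595 / (1 + (2 − 1) × 0.595)
   = 1.1900 / 1.5950 = 0.746

predicted reliability = 0.746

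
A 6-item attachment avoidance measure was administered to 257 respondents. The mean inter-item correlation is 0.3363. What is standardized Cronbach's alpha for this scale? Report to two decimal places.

Standardized α = k·r̄ / (1 + (k−1)·r̄) = 6 × 0.3363 / (1 + 5 × 0.3363)
  = 2.0178 / 2.6815 = 0.75

α = 0.75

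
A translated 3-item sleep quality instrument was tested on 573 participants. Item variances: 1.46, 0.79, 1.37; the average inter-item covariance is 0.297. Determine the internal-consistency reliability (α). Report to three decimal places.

α = 0.495

ΣVar(i) = 1.46 + 0.79 + 1.37 = 3.62
Sum of the 3 distinct covariances = 3 × 0.297 = 0.891
total variance = ΣVar(i) + 2·Σcov = 3.62 + 2 × 0.891 = 5.402
α = (3/2)·(1 − 3.62/5.402) = 0.495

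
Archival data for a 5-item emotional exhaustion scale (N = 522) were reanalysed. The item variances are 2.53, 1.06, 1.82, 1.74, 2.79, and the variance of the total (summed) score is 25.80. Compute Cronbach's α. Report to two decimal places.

Cronbach's α = 0.77

Σσᵢ² = 2.53 + 1.06 + 1.82 + 1.74 + 2.79 = 9.94
α = (k/(k−1))·(1 − Σσᵢ²/σ²_T) = (5/4)·(1 − 9.94/25.80) = 0.77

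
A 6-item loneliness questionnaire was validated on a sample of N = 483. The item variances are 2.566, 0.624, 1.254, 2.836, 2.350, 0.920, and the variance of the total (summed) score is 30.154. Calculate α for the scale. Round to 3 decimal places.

Σσᵢ² = 2.566 + 0.624 + 1.254 + 2.836 + 2.350 + 0.920 = 10.550
α = (k/(k−1))·(1 − Σσᵢ²/Var(T)) = (6/5)·(1 − 10.550/30.154) = 0.780

α = 0.780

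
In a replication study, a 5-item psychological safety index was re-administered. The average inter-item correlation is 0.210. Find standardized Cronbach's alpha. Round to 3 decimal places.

Standardized α = k·r̄ / (1 + (k−1)·r̄) = 5 × 0.210 / (1 + 4 × 0.210)
  = 1.0500 / 1.8400 = 0.571

standardized Cronbach's alpha = 0.571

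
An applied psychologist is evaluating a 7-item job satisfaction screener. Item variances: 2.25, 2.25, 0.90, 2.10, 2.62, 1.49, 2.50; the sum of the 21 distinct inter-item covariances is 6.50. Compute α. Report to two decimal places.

α = 0.56

Σσ²ᵢ = 2.25 + 2.25 + 0.90 + 2.10 + 2.62 + 1.49 + 2.50 = 14.11
Sum of distinct covariances = 6.50
Var(T) = Σσ²ᵢ + 2·Σcov = 14.11 + 2 × 6.50 = 27.11
α = (7/6)·(1 − 14.11/27.11) = 0.56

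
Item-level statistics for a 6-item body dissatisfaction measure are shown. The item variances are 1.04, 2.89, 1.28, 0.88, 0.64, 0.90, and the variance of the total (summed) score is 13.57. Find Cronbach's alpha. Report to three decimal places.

ΣVar(i) = 1.04 + 2.89 + 1.28 + 0.88 + 0.64 + 0.90 = 7.63
α = (k/(k−1))·(1 − ΣVar(i)/σ²_total) = (6/5)·(1 − 7.63/13.57) = 0.525

Cronbach's alpha = 0.525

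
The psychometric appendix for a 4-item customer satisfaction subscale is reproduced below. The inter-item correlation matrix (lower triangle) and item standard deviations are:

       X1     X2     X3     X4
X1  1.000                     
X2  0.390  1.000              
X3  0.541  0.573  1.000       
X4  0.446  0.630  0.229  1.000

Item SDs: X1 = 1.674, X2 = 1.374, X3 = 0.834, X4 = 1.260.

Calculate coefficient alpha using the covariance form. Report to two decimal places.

α = 0.76

Σσ²ᵢ = 1.674² + 1.374² + 0.834² + 1.260² = 6.9733
Covariances σ_ij = r_ij · s_i · s_j:
  σ(X1,X2) = 0.390 × 1.674 × 1.374 = 0.8970
  σ(X1,X3) = 0.541 × 1.674 × 0.834 = 0.7553
  σ(X1,X4) = 0.446 × 1.674 × 1.260 = 0.9407
  σ(X2,X3) = 0.573 × 1.374 × 0.834 = 0.6566
  σ(X2,X4) = 0.630 × 1.374 × 1.260 = 1.0907
  σ(X3,X4) = 0.229 × 0.834 × 1.260 = 0.2406
σ²_T = Σσ²ᵢ + 2·Σσ_ij = 6.9733 + 2 × 4.5809 = 16.1351
α = (4/3)·(1 − 6.9733/16.1351) = 0.76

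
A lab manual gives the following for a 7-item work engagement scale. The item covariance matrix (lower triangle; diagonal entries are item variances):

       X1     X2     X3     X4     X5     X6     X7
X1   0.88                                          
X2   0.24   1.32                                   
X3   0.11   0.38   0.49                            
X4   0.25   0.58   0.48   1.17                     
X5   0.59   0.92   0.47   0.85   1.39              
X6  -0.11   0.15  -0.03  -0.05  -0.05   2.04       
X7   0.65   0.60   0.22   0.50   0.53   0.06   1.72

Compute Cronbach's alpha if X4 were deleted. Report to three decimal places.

Cronbach's alpha = 0.656

Remaining items: X1, X2, X3, X5, X6, X7 (k = 6).
Σσ²ᵢ = 0.88 + 1.32 + 0.49 + 1.39 + 2.04 + 1.72 = 7.84
σ²_T = 7.84 + 2 × 4.73 = 17.30
α (item deleted) = (6/5)·(1 − 7.84/17.30) = 0.656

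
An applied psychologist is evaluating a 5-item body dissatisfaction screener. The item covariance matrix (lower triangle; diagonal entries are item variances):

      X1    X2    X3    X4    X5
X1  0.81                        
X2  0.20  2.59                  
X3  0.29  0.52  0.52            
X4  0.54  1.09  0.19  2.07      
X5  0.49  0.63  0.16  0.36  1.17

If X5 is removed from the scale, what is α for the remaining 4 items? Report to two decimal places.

α = 0.65

Remaining items: X1, X2, X3, X4 (k = 4).
Σσᵢ² = 0.81 + 2.59 + 0.52 + 2.07 = 5.99
total variance = 5.99 + 2 × 2.83 = 11.65
α (item deleted) = (4/3)·(1 − 5.99/11.65) = 0.65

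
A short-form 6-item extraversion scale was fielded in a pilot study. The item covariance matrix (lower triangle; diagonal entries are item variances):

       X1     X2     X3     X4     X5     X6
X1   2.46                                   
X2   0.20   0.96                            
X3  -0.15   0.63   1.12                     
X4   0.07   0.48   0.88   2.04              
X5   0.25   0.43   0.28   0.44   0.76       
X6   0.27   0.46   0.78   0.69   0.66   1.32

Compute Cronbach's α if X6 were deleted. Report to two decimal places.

Remaining items: X1, X2, X3, X4, X5 (k = 5).
sum of item variances = 2.46 + 0.96 + 1.12 + 2.04 + 0.76 = 7.34
σ²_total = 7.34 + 2 × 3.51 = 14.36
α (item deleted) = (5/4)·(1 − 7.34/14.36) = 0.61

α = 0.61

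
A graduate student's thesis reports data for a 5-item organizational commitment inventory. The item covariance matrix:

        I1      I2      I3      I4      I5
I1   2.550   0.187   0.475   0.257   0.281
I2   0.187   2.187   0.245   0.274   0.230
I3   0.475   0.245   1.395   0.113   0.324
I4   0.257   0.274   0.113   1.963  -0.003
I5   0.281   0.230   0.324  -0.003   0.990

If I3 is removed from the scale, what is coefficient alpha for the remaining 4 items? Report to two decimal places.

Remaining items: I1, I2, I4, I5 (k = 4).
Σσ²ᵢ = 2.550 + 2.187 + 1.963 + 0.990 = 7.690
total variance = 7.690 + 2 × 1.226 = 10.142
α (item deleted) = (4/3)·(1 − 7.690/10.142) = 0.32

coefficient alpha = 0.32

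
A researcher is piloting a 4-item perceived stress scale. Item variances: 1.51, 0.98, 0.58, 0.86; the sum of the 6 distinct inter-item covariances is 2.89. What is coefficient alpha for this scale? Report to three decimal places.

coefficient alpha = 0.794

Σσᵢ² = 1.51 + 0.98 + 0.58 + 0.86 = 3.93
Sum of distinct covariances = 2.89
σ²_T = Σσᵢ² + 2·Σcov = 3.93 + 2 × 2.89 = 9.71
α = (4/3)·(1 − 3.93/9.71) = 0.794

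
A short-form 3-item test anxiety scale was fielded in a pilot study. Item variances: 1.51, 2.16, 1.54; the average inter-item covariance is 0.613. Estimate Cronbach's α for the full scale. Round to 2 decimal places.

Σσ²ᵢ = 1.51 + 2.16 + 1.54 = 5.21
Sum of the 3 distinct covariances = 3 × 0.613 = 1.839
total variance = Σσ²ᵢ + 2·Σcov = 5.21 + 2 × 1.839 = 8.888
α = (3/2)·(1 − 5.21/8.888) = 0.62

α = 0.62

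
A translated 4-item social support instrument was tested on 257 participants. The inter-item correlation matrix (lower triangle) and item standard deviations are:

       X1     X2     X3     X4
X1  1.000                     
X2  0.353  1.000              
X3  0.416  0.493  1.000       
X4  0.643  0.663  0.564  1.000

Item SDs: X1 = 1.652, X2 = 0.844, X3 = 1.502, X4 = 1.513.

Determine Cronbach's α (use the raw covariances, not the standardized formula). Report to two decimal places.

Σσ²ᵢ = 1.652² + 0.844² + 1.502² + 1.513² = 7.9866
Covariances σ_ij = r_ij · s_i · s_j:
  σ(X1,X2) = 0.353 × 1.652 × 0.844 = 0.4922
  σ(X1,X3) = 0.416 × 1.652 × 1.502 = 1.0322
  σ(X1,X4) = 0.643 × 1.652 × 1.513 = 1.6072
  σ(X2,X3) = 0.493 × 0.844 × 1.502 = 0.6250
  σ(X2,X4) = 0.663 × 0.844 × 1.513 = 0.8466
  σ(X3,X4) = 0.564 × 1.502 × 1.513 = 1.2817
σ²_T = Σσ²ᵢ + 2·Σσ_ij = 7.9866 + 2 × 5.8849 = 19.7564
α = (4/3)·(1 − 7.9866/19.7564) = 0.79

Cronbach's α = 0.79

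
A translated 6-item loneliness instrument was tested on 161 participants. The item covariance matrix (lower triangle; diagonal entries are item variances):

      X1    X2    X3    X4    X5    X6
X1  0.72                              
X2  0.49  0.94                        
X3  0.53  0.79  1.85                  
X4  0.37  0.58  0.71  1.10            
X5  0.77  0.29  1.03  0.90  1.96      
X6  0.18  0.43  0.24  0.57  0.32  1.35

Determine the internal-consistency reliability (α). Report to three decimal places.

α = 0.809

sum of item variances = 0.72 + 0.94 + 1.85 + 1.10 + 1.96 + 1.35 = 7.92
Σ_{i<j} σ_ij = 8.20
total variance = 7.92 + 2 × 8.20 = 24.32
α = (k/(k−1))·(1 − sum of item variances/total variance) = (6/5)·(1 − 7.92/24.32) = 0.809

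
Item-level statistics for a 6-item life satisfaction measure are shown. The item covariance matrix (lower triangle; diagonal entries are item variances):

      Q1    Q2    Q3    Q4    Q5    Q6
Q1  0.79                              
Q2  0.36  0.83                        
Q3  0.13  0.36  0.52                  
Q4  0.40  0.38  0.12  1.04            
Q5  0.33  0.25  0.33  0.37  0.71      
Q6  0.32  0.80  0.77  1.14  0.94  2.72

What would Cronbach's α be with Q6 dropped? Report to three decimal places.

α = 0.761

Remaining items: Q1, Q2, Q3, Q4, Q5 (k = 5).
ΣVar(i) = 0.79 + 0.83 + 0.52 + 1.04 + 0.71 = 3.89
σ²_T = 3.89 + 2 × 3.03 = 9.95
α (item deleted) = (5/4)·(1 − 3.89/9.95) = 0.761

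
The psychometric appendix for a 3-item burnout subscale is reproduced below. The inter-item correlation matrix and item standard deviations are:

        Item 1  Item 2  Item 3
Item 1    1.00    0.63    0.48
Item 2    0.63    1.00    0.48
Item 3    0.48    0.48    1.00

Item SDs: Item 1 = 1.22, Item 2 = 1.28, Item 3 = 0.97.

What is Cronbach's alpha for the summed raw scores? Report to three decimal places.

Σσ²ᵢ = 1.22² + 1.28² + 0.97² = 4.0677
Covariances σ_ij = r_ij · s_i · s_j:
  σ(Item 1,Item 2) = 0.63 × 1.22 × 1.28 = 0.9838
  σ(Item 1,Item 3) = 0.48 × 1.22 × 0.97 = 0.5680
  σ(Item 2,Item 3) = 0.48 × 1.28 × 0.97 = 0.5960
σ²_T = Σσ²ᵢ + 2·Σσ_ij = 4.0677 + 2 × 2.1478 = 8.3633
α = (3/2)·(1 − 4.0677/8.3633) = 0.770

Cronbach's alpha = 0.770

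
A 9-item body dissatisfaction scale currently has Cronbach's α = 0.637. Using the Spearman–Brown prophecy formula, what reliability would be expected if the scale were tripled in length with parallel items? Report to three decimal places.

predicted reliability = 0.840

Length factor m = 3
α' = m·α / (1 + (m−1)·α)
   = 3 × 0.637 / (1 + (3 − 1) × 0.637)
   = 1.9110 / 2.2740 = 0.840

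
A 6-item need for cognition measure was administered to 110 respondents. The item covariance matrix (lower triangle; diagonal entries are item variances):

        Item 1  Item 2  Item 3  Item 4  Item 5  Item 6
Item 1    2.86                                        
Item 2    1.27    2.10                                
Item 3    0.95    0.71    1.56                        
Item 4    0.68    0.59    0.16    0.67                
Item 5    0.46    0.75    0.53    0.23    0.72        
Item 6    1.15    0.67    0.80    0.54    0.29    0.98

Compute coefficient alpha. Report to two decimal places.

coefficient alpha = 0.83

ΣVar(i) = 2.86 + 2.10 + 1.56 + 0.67 + 0.72 + 0.98 = 8.89
Σ_{i<j} σ_ij = 9.78
σ²_T = 8.89 + 2 × 9.78 = 28.45
α = (k/(k−1))·(1 − ΣVar(i)/σ²_T) = (6/5)·(1 − 8.89/28.45) = 0.83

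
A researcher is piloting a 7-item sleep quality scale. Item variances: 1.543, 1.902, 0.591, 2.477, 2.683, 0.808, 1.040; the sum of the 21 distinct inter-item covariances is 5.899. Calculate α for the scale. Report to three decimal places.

α = 0.603

Σσᵢ² = 1.543 + 1.902 + 0.591 + 2.477 + 2.683 + 0.808 + 1.040 = 11.044
Sum of distinct covariances = 5.899
σ²_T = Σσᵢ² + 2·Σcov = 11.044 + 2 × 5.899 = 22.842
α = (7/6)·(1 − 11.044/22.842) = 0.603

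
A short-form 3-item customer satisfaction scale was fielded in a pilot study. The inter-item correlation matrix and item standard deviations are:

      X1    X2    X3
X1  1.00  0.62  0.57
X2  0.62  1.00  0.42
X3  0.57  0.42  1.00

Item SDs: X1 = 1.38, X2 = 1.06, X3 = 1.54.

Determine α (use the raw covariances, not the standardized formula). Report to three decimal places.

α = 0.764

Σσ²ᵢ = 1.38² + 1.06² + 1.54² = 5.3996
Covariances σ_ij = r_ij · s_i · s_j:
  σ(X1,X2) = 0.62 × 1.38 × 1.06 = 0.9069
  σ(X1,X3) = 0.57 × 1.38 × 1.54 = 1.2114
  σ(X2,X3) = 0.42 × 1.06 × 1.54 = 0.6856
σ²_T = Σσ²ᵢ + 2·Σσ_ij = 5.3996 + 2 × 2.8039 = 11.0074
α = (3/2)·(1 − 5.3996/11.0074) = 0.764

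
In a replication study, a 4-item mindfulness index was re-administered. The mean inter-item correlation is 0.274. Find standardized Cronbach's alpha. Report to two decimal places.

standardized Cronbach's alpha = 0.60

Standardized α = k·r̄ / (1 + (k−1)·r̄) = 4 × 0.274 / (1 + 3 × 0.274)
  = 1.0960 / 1.8220 = 0.60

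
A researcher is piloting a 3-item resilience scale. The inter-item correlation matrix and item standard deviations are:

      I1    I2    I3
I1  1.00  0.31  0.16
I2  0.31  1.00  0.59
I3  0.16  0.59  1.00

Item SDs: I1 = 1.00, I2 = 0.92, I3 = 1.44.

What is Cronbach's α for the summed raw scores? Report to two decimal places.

α = 0.60

Σσ²ᵢ = 1.00² + 0.92² + 1.44² = 3.9200
Covariances σ_ij = r_ij · s_i · s_j:
  σ(I1,I2) = 0.31 × 1.00 × 0.92 = 0.2852
  σ(I1,I3) = 0.16 × 1.00 × 1.44 = 0.2304
  σ(I2,I3) = 0.59 × 0.92 × 1.44 = 0.7816
σ²_T = Σσ²ᵢ + 2·Σσ_ij = 3.9200 + 2 × 1.2972 = 6.5144
α = (3/2)·(1 − 3.9200/6.5144) = 0.60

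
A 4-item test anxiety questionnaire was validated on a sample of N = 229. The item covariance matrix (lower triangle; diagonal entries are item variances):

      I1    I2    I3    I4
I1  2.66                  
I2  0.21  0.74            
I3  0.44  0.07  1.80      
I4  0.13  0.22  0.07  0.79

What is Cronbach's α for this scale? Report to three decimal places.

Cronbach's α = 0.368

Σσᵢ² = 2.66 + 0.74 + 1.80 + 0.79 = 5.99
Sum of off-diagonal covariances = 1.14
σ²_T = 5.99 + 2 × 1.14 = 8.27
α = (k/(k−1))·(1 − Σσᵢ²/σ²_T) = (4/3)·(1 − 5.99/8.27) = 0.368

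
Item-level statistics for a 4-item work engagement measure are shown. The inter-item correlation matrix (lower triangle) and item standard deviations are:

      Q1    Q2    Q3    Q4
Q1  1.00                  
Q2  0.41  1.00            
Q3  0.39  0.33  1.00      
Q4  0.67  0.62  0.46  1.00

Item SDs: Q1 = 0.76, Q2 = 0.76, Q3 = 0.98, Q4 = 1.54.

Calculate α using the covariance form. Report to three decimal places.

Σσ²ᵢ = 0.76² + 0.76² + 0.98² + 1.54² = 4.4872
Covariances σ_ij = r_ij · s_i · s_j:
  σ(Q1,Q2) = 0.41 × 0.76 × 0.76 = 0.2368
  σ(Q1,Q3) = 0.39 × 0.76 × 0.98 = 0.2905
  σ(Q1,Q4) = 0.67 × 0.76 × 1.54 = 0.7842
  σ(Q2,Q3) = 0.33 × 0.76 × 0.98 = 0.2458
  σ(Q2,Q4) = 0.62 × 0.76 × 1.54 = 0.7256
  σ(Q3,Q4) = 0.46 × 0.98 × 1.54 = 0.6942
σ²_T = Σσ²ᵢ + 2·Σσ_ij = 4.4872 + 2 × 2.9771 = 10.4414
α = (4/3)·(1 − 4.4872/10.4414) = 0.760

α = 0.760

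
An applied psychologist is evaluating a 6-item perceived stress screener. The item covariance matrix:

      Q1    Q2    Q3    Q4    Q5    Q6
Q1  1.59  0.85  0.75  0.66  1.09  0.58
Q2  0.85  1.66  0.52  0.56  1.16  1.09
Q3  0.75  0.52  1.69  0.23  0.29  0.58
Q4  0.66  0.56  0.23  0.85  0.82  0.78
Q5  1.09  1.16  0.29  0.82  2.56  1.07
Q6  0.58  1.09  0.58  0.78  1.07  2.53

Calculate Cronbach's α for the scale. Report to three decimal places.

Σσ²ᵢ = 1.59 + 1.66 + 1.69 + 0.85 + 2.56 + 2.53 = 10.88
Sum of off-diagonal covariances = 11.03
σ²_T = 10.88 + 2 × 11.03 = 32.94
α = (k/(k−1))·(1 − Σσ²ᵢ/σ²_T) = (6/5)·(1 − 10.88/32.94) = 0.804

α = 0.804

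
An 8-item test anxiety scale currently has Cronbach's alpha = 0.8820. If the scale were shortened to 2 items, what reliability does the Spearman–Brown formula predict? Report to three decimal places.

Length factor m = 2/8 = 0.2500
α' = m·α / (1 − (1−m)·α)
   = 2/8 × 0.8820 / (1 − (1 − 2/8) × 0.8820)
   = 0.2205 / 0.3385 = 0.651

predicted reliability = 0.651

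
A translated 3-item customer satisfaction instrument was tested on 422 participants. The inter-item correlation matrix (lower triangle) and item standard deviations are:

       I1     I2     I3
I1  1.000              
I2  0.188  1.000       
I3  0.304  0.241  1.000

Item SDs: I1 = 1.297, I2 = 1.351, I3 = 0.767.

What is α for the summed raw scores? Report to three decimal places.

α = 0.451

Σσ²ᵢ = 1.297² + 1.351² + 0.767² = 4.0957
Covariances σ_ij = r_ij · s_i · s_j:
  σ(I1,I2) = 0.188 × 1.297 × 1.351 = 0.3294
  σ(I1,I3) = 0.304 × 1.297 × 0.767 = 0.3024
  σ(I2,I3) = 0.241 × 1.351 × 0.767 = 0.2497
σ²_T = Σσ²ᵢ + 2·Σσ_ij = 4.0957 + 2 × 0.8815 = 5.8587
α = (3/2)·(1 − 4.0957/5.8587) = 0.451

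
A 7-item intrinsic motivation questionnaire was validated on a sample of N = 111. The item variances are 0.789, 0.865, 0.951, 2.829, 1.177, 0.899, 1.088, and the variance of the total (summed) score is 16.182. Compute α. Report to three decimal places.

α = 0.547

ΣVar(i) = 0.789 + 0.865 + 0.951 + 2.829 + 1.177 + 0.899 + 1.088 = 8.598
α = (k/(k−1))·(1 − ΣVar(i)/σ²_total) = (7/6)·(1 − 8.598/16.182) = 0.547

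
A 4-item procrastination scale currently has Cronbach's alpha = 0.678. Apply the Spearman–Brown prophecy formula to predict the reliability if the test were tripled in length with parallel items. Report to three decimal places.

Length factor m = 3
α' = m·α / (1 + (m−1)·α)
   = 3 × 0.678 / (1 + (3 − 1) × 0.678)
   = 2.0340 / 2.3560 = 0.863

predicted reliability = 0.863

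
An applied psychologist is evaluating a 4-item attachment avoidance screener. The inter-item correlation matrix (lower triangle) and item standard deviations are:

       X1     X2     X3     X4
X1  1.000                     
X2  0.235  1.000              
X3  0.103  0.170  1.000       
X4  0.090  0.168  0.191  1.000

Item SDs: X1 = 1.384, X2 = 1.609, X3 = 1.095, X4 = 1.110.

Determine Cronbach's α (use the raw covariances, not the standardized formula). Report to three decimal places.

α = 0.430

Σσ²ᵢ = 1.384² + 1.609² + 1.095² + 1.110² = 6.9355
Covariances σ_ij = r_ij · s_i · s_j:
  σ(X1,X2) = 0.235 × 1.384 × 1.609 = 0.5233
  σ(X1,X3) = 0.103 × 1.384 × 1.095 = 0.1561
  σ(X1,X4) = 0.090 × 1.384 × 1.110 = 0.1383
  σ(X2,X3) = 0.170 × 1.609 × 1.095 = 0.2995
  σ(X2,X4) = 0.168 × 1.609 × 1.110 = 0.3000
  σ(X3,X4) = 0.191 × 1.095 × 1.110 = 0.2322
σ²_T = Σσ²ᵢ + 2·Σσ_ij = 6.9355 + 2 × 1.6494 = 10.2343
α = (4/3)·(1 − 6.9355/10.2343) = 0.430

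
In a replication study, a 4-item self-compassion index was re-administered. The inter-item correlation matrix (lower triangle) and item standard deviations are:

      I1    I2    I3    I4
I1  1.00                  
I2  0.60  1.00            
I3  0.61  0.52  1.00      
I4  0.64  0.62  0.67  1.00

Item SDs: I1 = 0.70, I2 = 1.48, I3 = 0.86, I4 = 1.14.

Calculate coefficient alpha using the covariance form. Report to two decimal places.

coefficient alpha = 0.83

Σσ²ᵢ = 0.70² + 1.48² + 0.86² + 1.14² = 4.7196
Covariances σ_ij = r_ij · s_i · s_j:
  σ(I1,I2) = 0.60 × 0.70 × 1.48 = 0.6216
  σ(I1,I3) = 0.61 × 0.70 × 0.86 = 0.3672
  σ(I1,I4) = 0.64 × 0.70 × 1.14 = 0.5107
  σ(I2,I3) = 0.52 × 1.48 × 0.86 = 0.6619
  σ(I2,I4) = 0.62 × 1.48 × 1.14 = 1.0461
  σ(I3,I4) = 0.67 × 0.86 × 1.14 = 0.6569
σ²_T = Σσ²ᵢ + 2·Σσ_ij = 4.7196 + 2 × 3.8644 = 12.4484
α = (4/3)·(1 − 4.7196/12.4484) = 0.83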